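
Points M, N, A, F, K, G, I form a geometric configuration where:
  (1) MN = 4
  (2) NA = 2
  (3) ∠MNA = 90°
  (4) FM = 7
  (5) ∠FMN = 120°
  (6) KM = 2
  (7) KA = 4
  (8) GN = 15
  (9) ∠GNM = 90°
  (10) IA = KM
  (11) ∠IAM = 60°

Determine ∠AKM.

Step 1: By the law of cosines on triangle ANM: AM² = 2² + 4² − 2·2·4·cos(90°) = 20, so AM = 2·√5.
Step 2: By the inverse law of cosines on triangle AKM: cos(∠AKM) = (4² + 2² − (2·√5)²) / (2·4·2) = 0/16 = 0, so ∠AKM = 90°.

Therefore, the measure of angle ∠AKM = 90°.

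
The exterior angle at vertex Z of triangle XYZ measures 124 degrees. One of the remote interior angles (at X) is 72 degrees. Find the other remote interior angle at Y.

The exterior angle theorem states that an exterior angle equals the sum of the two non-adjacent interior angles.
So 124 = 72 + angle Y, which gives angle Y = 124 - 72 = 52 degrees.

52 degrees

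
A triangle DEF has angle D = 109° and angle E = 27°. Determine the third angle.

angle F = 180 - 109 - 27 = 44 degrees.

44 degrees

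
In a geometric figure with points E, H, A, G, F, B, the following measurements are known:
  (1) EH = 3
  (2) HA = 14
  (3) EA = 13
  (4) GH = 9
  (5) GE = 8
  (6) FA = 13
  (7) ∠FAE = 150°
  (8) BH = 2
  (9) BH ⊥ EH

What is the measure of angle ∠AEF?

Step 1: By the law of cosines on triangle EAF: EF² = 13² + 13² − 2·13·13·cos(150°) = 630.72, so EF ≈ 25.11.
Step 2: By the inverse law of cosines on triangle AEF: cos(∠AEF) = (13² + 25.11² − 13²) / (2·13·25.11) = 630.72/652.97 = 0.9659, so ∠AEF = 15°.

Therefore, the measure of angle ∠AEF = 15°.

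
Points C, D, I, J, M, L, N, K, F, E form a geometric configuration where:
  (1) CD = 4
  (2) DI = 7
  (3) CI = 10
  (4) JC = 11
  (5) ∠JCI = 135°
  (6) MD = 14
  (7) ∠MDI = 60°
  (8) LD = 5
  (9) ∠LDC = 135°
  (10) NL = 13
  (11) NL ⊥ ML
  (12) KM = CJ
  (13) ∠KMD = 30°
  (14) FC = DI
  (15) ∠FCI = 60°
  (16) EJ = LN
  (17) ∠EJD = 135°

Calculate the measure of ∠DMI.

Step 1: By the law of cosines on triangle MDI: MI² = 14² + 7² − 2·14·7·cos(60°) = 147, so MI = 7·√3.
Step 2: By the inverse law of cosines on triangle DMI: cos(∠DMI) = (14² + (7·√3)² − 7²) / (2·14·7·√3) = 294/339.48 = 0.866, so ∠DMI = 30°.

Therefore, the measure of angle ∠DMI = 30°.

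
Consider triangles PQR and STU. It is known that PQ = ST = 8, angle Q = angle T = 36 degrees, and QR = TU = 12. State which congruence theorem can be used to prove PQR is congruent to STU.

The given information provides:
PQ = ST = 8, angle Q = angle T = 36 degrees, and QR = TU = 12
This matches the SAS congruence theorem.
Two pairs of corresponding sides and the included angle are equal (Side-Angle-Side).

SAS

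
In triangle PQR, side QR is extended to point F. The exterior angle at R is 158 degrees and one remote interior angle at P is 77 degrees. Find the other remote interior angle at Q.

By the exterior angle theorem: exterior angle = sum of remote interior angles.
158 = 77 + angle Q
angle Q = 158 - 77 = 81 degrees

81 degrees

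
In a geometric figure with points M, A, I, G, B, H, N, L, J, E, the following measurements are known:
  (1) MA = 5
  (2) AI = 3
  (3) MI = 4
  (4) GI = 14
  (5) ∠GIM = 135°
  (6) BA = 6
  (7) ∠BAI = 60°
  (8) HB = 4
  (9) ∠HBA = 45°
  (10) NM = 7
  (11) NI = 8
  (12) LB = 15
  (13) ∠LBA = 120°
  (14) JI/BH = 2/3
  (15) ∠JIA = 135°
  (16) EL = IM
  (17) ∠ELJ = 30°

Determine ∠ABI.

Step 1: By the law of cosines on triangle BAI: BI² = 6² + 3² − 2·6·3·cos(60°) = 27, so BI = 3·√3.
Step 2: By the inverse law of cosines on triangle ABI: cos(∠ABI) = (6² + (3·√3)² − 3²) / (2·6·3·√3) = 54/62.35 = 0.866, so ∠ABI = 30°.

Therefore, the measure of angle ∠ABI = 30°.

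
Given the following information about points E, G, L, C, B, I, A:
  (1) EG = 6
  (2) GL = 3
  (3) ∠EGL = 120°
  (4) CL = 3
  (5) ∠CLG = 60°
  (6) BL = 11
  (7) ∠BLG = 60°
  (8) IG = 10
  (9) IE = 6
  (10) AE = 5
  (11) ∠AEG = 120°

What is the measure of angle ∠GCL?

Step 1: By the law of cosines on triangle CLG: CG² = 3² + 3² − 2·3·3·cos(60°) = 9, so CG = 3.
Step 2: By the inverse law of cosines on triangle GCL: cos(∠GCL) = (3² + 3² − 3²) / (2·3·3) = 9/18 = 0.5, so ∠GCL = 60°.

Therefore, the measure of angle ∠GCL = 60°.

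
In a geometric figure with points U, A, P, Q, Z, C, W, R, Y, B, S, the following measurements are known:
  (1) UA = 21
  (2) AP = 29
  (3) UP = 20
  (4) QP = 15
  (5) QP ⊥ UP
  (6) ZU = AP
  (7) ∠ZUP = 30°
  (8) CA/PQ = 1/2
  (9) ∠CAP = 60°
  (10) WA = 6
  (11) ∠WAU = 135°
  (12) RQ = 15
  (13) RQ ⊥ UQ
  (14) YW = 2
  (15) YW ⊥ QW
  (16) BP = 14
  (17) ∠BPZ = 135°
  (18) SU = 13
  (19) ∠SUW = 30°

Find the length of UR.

Step 1: By the law of cosines on triangle UPQ: UQ² = 20² + 15² − 2·20·15·cos(90°) = 625, so UQ = 25.
Step 2: By the law of cosines on triangle UQR: UR² = 25² + 15² − 2·25·15·cos(90°) = 850, so UR = 5·√34.

Therefore, the length of UR = 5·√34.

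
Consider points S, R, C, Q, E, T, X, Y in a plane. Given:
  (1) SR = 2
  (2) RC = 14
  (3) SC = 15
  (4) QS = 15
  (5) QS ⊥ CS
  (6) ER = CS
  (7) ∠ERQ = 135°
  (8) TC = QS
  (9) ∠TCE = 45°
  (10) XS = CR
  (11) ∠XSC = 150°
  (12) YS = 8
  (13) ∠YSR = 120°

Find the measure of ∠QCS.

Step 1: By the law of cosines on triangle CSQ: CQ² = 15² + 15² − 2·15·15·cos(90°) = 450, so CQ = 15·√2.
Step 2: By the inverse law of cosines on triangle QCS: cos(∠QCS) = ((15·√2)² + 15² − 15²) / (2·15·√2·15) = 450/636.4 = 0.7071, so ∠QCS = 45°.

Therefore, the measure of angle ∠QCS = 45°.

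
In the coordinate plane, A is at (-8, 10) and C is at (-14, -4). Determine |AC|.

The horizontal distance is |-14 - -8| = 6 and the vertical distance is |-4 - 10| = 14.
By the Pythagorean theorem, d = sqrt(6^2 + 14^2) = sqrt(232) = 2*sqrt(58).

2*sqrt(58)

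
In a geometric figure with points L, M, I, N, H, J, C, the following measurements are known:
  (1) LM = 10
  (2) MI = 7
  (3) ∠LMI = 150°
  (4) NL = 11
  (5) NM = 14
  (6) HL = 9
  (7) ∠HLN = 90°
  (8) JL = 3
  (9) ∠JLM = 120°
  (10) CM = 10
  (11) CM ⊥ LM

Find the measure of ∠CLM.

Step 1: By the law of cosines on triangle LMC: LC² = 10² + 10² − 2·10·10·cos(90°) = 200, so LC = 10·√2.
Step 2: By the inverse law of cosines on triangle CLM: cos(∠CLM) = ((10·√2)² + 10² − 10²) / (2·10·√2·10) = 200/282.84 = 0.7071, so ∠CLM = 45°.

Therefore, the measure of angle ∠CLM = 45°.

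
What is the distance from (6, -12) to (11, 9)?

The horizontal distance is |11 - 6| = 5 and the vertical distance is |9 - -12| = 21.
By the Pythagorean theorem, d = sqrt(5^2 + 21^2) = sqrt(466).

sqrt(466)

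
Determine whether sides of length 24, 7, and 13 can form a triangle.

Check the triangle inequality: 7 + 13 = 20 ≤ 24.
Since the sum of two sides does not exceed the third, no triangle can be formed.

No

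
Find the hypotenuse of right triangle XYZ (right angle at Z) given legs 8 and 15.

By the Pythagorean theorem: XY^2 = XZ^2 + YZ^2
XY^2 = 8^2 + 15^2 = 64 + 225 = 289
XY = sqrt(289) = 17

17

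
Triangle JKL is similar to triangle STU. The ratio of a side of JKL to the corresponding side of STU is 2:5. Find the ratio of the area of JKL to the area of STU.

The ratio of areas of similar triangles equals the square of the side ratio.
Side ratio = 2:5
Area ratio = (2/5)^2 = 4/25 = 4:25

4:25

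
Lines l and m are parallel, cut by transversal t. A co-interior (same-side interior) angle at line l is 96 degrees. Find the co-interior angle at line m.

Co-interior angles (same-side interior) formed by parallel lines and a transversal are supplementary (sum to 180 degrees).
The given angle is 96 degrees.
The co-interior angle = 180 - 96 = 84 degrees.

84 degrees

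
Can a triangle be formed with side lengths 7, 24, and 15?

No.
The triangle inequality is violated: 7 + 15 = 22 ≤ 24.
These lengths cannot form a triangle.

No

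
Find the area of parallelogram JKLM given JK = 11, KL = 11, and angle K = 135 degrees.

Area = 11 * 11 * sin(135°) = 121 * sqrt(2)/2 = 121*sqrt(2)/2

121*sqrt(2)/2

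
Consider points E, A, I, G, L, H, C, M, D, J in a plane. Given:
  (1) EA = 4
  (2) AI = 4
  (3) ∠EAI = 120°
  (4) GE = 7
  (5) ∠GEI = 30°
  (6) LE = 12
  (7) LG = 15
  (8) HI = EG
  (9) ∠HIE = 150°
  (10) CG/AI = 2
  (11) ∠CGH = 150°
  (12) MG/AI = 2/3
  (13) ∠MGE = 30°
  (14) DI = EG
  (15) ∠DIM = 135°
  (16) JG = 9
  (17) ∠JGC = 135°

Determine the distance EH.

From the given relations: HI = EG = 7.
Step 1: By the law of cosines on triangle EAI: EI² = 4² + 4² − 2·4·4·cos(120°) = 48, so EI = 4·√3.
Step 2: By the law of cosines on triangle EIH: EH² = (4·√3)² + 7² − 2·4·√3·7·cos(150°) = 181, so EH = √181.

Therefore, the length of EH = √181.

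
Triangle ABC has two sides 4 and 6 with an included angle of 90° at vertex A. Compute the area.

When two sides and the included angle are known, the area formula is (1/2)ab sin(C).
The height from one side to the opposite vertex is 6 sin(90°) = 6.
Area = (1/2) * 4 * 6 = 12.

12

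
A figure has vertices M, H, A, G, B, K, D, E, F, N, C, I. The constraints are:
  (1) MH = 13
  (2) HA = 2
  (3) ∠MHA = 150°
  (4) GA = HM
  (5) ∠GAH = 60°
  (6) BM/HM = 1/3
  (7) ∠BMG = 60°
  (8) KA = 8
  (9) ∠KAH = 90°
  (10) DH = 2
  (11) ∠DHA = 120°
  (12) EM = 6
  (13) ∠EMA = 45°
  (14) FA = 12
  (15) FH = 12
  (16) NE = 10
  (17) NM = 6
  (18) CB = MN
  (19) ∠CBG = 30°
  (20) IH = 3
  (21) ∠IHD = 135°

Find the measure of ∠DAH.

Step 1: By the law of cosines on triangle AHD: AD² = 2² + 2² − 2·2·2·cos(120°) = 12, so AD = 2·√3.
Step 2: By the inverse law of cosines on triangle DAH: cos(∠DAH) = ((2·√3)² + 2² − 2²) / (2·2·√3·2) = 12/13.86 = 0.866, so ∠DAH = 30°.

Therefore, the measure of angle ∠DAH = 30°.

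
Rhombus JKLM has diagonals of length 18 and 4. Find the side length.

Half-diagonals are 9 and 2. side = sqrt(9^2 + 2^2) = sqrt(85)

sqrt(85)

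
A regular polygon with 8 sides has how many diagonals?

The number of diagonals in an n-gon is n(n - 3)/2.
For n = 8: 8(8 - 3)/2 = 8 × 5 / 2 = 20.

20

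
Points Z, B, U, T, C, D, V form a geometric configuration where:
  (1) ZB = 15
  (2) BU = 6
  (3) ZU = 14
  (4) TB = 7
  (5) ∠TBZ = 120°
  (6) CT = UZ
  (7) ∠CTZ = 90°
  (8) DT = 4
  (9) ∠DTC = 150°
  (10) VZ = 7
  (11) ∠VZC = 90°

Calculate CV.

From the given relations: CT = UZ = 14.
Step 1: By the law of cosines on triangle ZBT: ZT² = 15² + 7² − 2·15·7·cos(120°) = 379, so ZT ≈ 19.47.
Step 2: By the law of cosines on triangle ZTC: ZC² = 19.47² + 14² − 2·19.47·14·cos(90°) = 575, so ZC = 5·√23.
Step 3: By the law of cosines on triangle CZV: CV² = (5·√23)² + 7² − 2·5·√23·7·cos(90°) = 624, so CV = 4·√39.

Therefore, the length of CV = 4·√39.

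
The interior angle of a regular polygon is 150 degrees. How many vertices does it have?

Each interior angle of a regular n-gon is (n - 2) * 180 / n.
Setting this equal to 150:
(n - 2) * 180 / n = 150
Each exterior angle = 180 - 150 = 30 degrees.
Since exterior angles sum to 360: n = 360 / 30 = 12.

12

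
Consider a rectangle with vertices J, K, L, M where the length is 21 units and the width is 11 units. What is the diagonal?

d = sqrt(21^2 + 11^2) = sqrt(562)

sqrt(562)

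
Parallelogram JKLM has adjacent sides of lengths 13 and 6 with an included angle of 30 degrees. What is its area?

Area = a * b * sin(theta)
Area = 13 * 6 * sin(30 degrees)
Area = 78 * 1/2
Area = 39

39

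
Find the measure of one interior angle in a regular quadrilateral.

Each interior angle of a regular n-gon is (n - 2) * 180 / n.
For n = 4: (4 - 2) * 180 / 4 = 360/4 = 90 degrees.

90 degrees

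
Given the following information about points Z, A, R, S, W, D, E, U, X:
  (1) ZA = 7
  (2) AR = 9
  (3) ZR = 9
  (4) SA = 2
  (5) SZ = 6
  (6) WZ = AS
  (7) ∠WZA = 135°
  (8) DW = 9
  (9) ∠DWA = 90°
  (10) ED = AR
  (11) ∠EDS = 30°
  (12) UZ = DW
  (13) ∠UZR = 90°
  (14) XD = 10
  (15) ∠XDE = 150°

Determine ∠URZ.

From the given relations: UZ = DW = 9.
Step 1: By the law of cosines on triangle RZU: RU² = 9² + 9² − 2·9·9·cos(90°) = 162, so RU = 9·√2.
Step 2: By the inverse law of cosines on triangle URZ: cos(∠URZ) = ((9·√2)² + 9² − 9²) / (2·9·√2·9) = 162/229.1 = 0.7071, so ∠URZ = 45°.

Therefore, the measure of angle ∠URZ = 45°.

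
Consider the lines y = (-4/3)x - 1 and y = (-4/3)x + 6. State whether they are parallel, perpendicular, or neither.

Slope of line 1: m1 = -4/3
Slope of line 2: m2 = -4/3
m1 = m2, so the lines are parallel.

Parallel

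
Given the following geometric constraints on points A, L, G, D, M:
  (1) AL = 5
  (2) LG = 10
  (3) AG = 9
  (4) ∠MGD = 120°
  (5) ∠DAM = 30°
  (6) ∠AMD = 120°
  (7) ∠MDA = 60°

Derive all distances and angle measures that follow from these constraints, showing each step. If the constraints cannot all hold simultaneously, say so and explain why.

These constraints are not satisfiable: (5), (6) and (7) are the three interior angles of triangle DAM, which must sum to 180°, but 30° + 120° + 60° = 210°. No planar figure meets all of them, so nothing further can be derived.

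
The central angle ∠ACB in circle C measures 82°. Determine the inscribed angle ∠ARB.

An inscribed angle intercepts an arc from a point on the circle, while the central angle intercepts the same arc from the center.
The inscribed angle is always half the central angle: 82° / 2 = 41°.

41°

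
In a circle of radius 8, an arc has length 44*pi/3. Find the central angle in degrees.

θ = 360 × 44*pi/3 / (2π × 8) = 330° (rearranging arc length formula).

330°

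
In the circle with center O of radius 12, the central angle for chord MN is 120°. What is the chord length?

Chord length = 2r sin(θ/2)
= 2 × 12 × sin(120°/2)
= 2 × 12 × sin(60°)
= 12*sqrt(3)

12*sqrt(3)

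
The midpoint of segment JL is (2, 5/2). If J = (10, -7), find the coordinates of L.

Using the midpoint formula: M = ((x1 + x2)/2, (y1 + y2)/2)
We know M = (2, 5/2) and J = (10, -7)
For x: 2 = (10 + x2)/2, so x2 = 2*2 - 10 = -6
For y: 5/2 = (-7 + y2)/2, so y2 = 2*5/2 - -7 = 12
L = (-6, 12)

(-6, 12)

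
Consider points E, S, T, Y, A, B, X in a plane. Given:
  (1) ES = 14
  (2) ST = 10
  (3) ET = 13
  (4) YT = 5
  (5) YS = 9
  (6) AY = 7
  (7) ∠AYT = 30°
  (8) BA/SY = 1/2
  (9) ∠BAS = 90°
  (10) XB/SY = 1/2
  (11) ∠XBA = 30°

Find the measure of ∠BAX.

From the given relations: BA = 1/2·SY = 1/2·9 ≈ 4.5; XB = 1/2·SY = 1/2·9 ≈ 4.5.
Step 1: By the law of cosines on triangle ABX: AX² = 4.5² + 4.5² − 2·4.5·4.5·cos(30°) = 5.43, so AX ≈ 2.33.
Step 2: By the inverse law of cosines on triangle BAX: cos(∠BAX) = (4.5² + 2.33² − 4.5²) / (2·4.5·2.33) = 5.43/20.96 = 0.2588, so ∠BAX = 75°.

Therefore, the measure of angle ∠BAX = 75°.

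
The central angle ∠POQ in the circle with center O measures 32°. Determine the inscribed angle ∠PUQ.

By the inscribed angle theorem, the inscribed angle is half the central angle.
Inscribed angle = 32° / 2 = 16°

16°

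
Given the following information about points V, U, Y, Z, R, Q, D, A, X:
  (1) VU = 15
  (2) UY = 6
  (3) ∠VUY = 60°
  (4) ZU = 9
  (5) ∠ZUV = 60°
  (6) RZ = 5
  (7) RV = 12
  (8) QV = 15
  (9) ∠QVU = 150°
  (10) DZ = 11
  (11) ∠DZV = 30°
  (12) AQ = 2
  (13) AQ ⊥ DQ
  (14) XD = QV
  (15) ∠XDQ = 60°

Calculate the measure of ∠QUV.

Step 1: By the law of cosines on triangle UVQ: UQ² = 15² + 15² − 2·15·15·cos(150°) = 839.71, so UQ ≈ 28.98.
Step 2: By the inverse law of cosines on triangle QUV: cos(∠QUV) = (28.98² + 15² − 15²) / (2·28.98·15) = 839.71/869.33 = 0.9659, so ∠QUV = 15°.

Therefore, the measure of angle ∠QUV = 15°.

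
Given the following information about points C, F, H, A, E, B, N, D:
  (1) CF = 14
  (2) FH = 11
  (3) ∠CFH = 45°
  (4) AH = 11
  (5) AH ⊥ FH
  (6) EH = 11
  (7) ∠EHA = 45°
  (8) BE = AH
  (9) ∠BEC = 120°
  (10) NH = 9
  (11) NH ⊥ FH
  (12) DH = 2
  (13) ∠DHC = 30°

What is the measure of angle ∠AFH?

Step 1: By the law of cosines on triangle FHA: FA² = 11² + 11² − 2·11·11·cos(90°) = 242, so FA = 11·√2.
Step 2: By the inverse law of cosines on triangle AFH: cos(∠AFH) = ((11·√2)² + 11² − 11²) / (2·11·√2·11) = 242/342.24 = 0.7071, so ∠AFH = 45°.

Therefore, the measure of angle ∠AFH = 45°.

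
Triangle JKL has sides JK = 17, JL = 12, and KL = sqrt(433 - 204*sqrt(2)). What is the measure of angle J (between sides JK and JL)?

When all three sides of a triangle are known, the law of cosines can be rearranged to find any angle.
cos(C) = (a² + b² - c²) / (2ab) gives cos(J) = sqrt(2)/2.
Taking the inverse cosine: J = 45°.

45°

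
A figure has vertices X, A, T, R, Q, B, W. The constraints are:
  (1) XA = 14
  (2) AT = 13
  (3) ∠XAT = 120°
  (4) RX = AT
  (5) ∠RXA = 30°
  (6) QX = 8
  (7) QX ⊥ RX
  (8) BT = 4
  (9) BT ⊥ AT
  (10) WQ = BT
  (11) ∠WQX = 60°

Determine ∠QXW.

From the given relations: WQ = BT = 4.
Step 1: By the law of cosines on triangle XQW: XW² = 8² + 4² − 2·8·4·cos(60°) = 48, so XW = 4·√3.
Step 2: By the inverse law of cosines on triangle QXW: cos(∠QXW) = (8² + (4·√3)² − 4²) / (2·8·4·√3) = 96/110.85 = 0.866, so ∠QXW = 30°.

Therefore, the measure of angle ∠QXW = 30°.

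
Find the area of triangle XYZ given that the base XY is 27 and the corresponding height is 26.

A triangle's area is half the area of a rectangle with the same base and height.
Area = (1/2) * 27 * 26 = 351.

351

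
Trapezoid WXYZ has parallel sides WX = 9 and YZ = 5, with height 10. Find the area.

A trapezoid's area equals the midsegment times the height.
The midsegment is (9 + 5) / 2 = 7.
Area = 7 * 10 = 70.

70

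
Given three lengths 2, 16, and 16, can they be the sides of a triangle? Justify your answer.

Sort the sides: 2, 16, 16.
It suffices to check that the sum of the two smallest exceeds the largest:
2 + 16 = 18 > 16. ✓
Yes, a valid triangle can be formed.

Yes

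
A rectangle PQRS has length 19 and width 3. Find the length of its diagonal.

d = sqrt(19^2 + 3^2) = sqrt(370)

sqrt(370)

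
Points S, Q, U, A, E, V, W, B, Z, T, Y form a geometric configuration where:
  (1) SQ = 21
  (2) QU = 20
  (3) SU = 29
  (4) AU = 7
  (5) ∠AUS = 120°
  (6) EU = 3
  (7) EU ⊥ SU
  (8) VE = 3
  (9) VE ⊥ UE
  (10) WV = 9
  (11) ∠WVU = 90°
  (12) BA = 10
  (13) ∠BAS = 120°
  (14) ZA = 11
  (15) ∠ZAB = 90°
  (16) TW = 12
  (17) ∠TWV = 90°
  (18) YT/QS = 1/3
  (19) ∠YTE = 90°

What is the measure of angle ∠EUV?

Step 1: By the law of cosines on triangle UEV: UV² = 3² + 3² − 2·3·3·cos(90°) = 18, so UV = 3·√2.
Step 2: By the inverse law of cosines on triangle EUV: cos(∠EUV) = (3² + (3·√2)² − 3²) / (2·3·3·√2) = 18/25.46 = 0.7071, so ∠EUV = 45°.

Therefore, the measure of angle ∠EUV = 45°.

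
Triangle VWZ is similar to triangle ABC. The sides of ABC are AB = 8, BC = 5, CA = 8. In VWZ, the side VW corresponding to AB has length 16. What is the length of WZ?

Similar triangles have proportional sides. Setting up the proportion:
VW / AB = WZ / BC
16 / 8 = WZ / 5
WZ = 5 * 16 / 8 = 10.

10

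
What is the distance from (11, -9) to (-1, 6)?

The horizontal distance is |-1 - 11| = 12 and the vertical distance is |6 - -9| = 15.
By the Pythagorean theorem, d = sqrt(12^2 + 15^2) = sqrt(369) = 3*sqrt(41).

3*sqrt(41)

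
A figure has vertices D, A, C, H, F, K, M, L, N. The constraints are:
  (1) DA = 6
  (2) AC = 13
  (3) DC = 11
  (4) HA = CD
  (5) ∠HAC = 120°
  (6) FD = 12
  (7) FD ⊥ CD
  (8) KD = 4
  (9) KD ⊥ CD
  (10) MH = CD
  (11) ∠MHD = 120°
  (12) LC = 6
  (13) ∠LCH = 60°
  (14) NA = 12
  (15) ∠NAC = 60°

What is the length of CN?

Step 1: By the law of cosines on triangle CAN: CN² = 13² + 12² − 2·13·12·cos(60°) = 157, so CN = √157.

Therefore, the length of CN = √157.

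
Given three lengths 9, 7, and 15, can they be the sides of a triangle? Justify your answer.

Check all three triangle inequalities:
9 + 7 = 16 > 15 ✓
9 + 15 = 24 > 7 ✓
7 + 15 = 22 > 9 ✓
All conditions hold, so these sides form a valid triangle.

Yes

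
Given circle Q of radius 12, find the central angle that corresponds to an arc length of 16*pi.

θ = 360 × 16*pi / (2π × 12) = 240° (rearranging arc length formula).

240°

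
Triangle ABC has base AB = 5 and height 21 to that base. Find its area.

Area = (1/2) * base * height
Area = (1/2) * 5 * 21
Area = 105/2

105/2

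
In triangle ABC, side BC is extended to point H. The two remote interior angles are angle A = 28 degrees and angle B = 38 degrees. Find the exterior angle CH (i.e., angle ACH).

By the exterior angle theorem, an exterior angle of a triangle equals the sum of the two remote interior angles.
Exterior angle = angle A + angle B
Exterior angle = 28 + 38 = 66 degrees

66 degrees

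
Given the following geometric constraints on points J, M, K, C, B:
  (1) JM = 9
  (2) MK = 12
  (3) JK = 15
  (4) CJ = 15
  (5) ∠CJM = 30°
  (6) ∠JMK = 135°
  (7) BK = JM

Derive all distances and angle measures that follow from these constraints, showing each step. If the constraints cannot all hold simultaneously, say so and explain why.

These constraints are not satisfiable: (1), (2) and (3) fix all three sides of triangle JMK, so by the law of cosines cos(∠JMK) = (9² + 12² − 15²) / (2·9·12) = 0.0000, i.e. ∠JMK ≈ 90°, which contradicts (6) ∠JMK = 135°. No planar figure meets all of them, so nothing further can be derived.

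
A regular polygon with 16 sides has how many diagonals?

Total line segments between 16 vertices = C(16,2) = 120.
Subtract the 16 sides: 120 - 16 = 104 diagonals.

104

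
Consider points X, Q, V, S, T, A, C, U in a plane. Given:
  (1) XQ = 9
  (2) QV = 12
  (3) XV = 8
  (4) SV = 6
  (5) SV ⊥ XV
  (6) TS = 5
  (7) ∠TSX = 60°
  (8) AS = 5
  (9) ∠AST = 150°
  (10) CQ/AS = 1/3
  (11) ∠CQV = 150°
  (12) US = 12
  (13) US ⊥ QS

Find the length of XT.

Step 1: By the law of cosines on triangle XVS: XS² = 8² + 6² − 2·8·6·cos(90°) = 100, so XS = 10.
Step 2: By the law of cosines on triangle XST: XT² = 10² + 5² − 2·10·5·cos(60°) = 75, so XT = 5·√3.

Therefore, the length of XT = 5·√3.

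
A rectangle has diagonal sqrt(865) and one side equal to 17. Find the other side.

The diagonal of a rectangle forms a right triangle with the two sides.
Rearranging the Pythagorean theorem: missing side = sqrt(d^2 - known^2).
= sqrt(865 - 289) = sqrt(576) = 24.

24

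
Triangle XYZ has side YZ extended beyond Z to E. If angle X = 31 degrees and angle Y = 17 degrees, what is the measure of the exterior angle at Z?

Exterior angle = 31 + 17 = 48 degrees (exterior angle theorem).

48 degrees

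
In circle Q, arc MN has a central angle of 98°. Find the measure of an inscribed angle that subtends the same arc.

Inscribed angle = 98° / 2 = 49° (inscribed angle theorem).

49°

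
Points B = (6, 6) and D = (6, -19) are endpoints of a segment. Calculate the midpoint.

The midpoint is the point halfway along the segment.
Move half the horizontal distance: 6 + (6 - 6)/2 = 6 + 0/2 = 6
Move half the vertical distance: 6 + (-19 - 6)/2 = 6 + -25/2 = -13/2
Midpoint = (6, -13/2)

(6, -13/2)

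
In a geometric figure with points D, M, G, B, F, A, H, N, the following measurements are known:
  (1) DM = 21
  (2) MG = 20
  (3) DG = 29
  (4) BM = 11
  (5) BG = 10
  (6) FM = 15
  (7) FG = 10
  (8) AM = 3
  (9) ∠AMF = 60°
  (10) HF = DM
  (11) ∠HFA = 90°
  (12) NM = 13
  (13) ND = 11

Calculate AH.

From the given relations: HF = DM = 21.
Step 1: By the law of cosines on triangle FMA: FA² = 15² + 3² − 2·15·3·cos(60°) = 189, so FA = 3·√21.
Step 2: By the law of cosines on triangle AFH: AH² = (3·√21)² + 21² − 2·3·√21·21·cos(90°) = 630, so AH = 3·√70.

Therefore, the length of AH = 3·√70.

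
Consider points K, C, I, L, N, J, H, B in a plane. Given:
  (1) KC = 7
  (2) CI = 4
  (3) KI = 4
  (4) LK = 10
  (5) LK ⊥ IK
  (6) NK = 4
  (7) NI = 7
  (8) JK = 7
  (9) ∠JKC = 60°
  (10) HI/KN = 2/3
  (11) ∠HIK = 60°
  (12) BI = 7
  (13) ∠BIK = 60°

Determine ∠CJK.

Step 1: By the law of cosines on triangle JKC: JC² = 7² + 7² − 2·7·7·cos(60°) = 49, so JC = 7.
Step 2: By the inverse law of cosines on triangle CJK: cos(∠CJK) = (7² + 7² − 7²) / (2·7·7) = 49/98 = 0.5, so ∠CJK = 60°.

Therefore, the measure of angle ∠CJK = 60°.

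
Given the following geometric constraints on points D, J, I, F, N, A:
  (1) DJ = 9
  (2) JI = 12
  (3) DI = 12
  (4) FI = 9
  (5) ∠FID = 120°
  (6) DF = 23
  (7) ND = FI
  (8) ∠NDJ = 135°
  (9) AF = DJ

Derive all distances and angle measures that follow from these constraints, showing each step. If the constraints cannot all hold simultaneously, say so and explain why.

These constraints are not satisfiable: by the triangle inequality in triangle IDF, (3) DI = 12 and (4) FI = 9 force DF ≤ 12 + 9 = 21, but (6) says DF = 23. No planar figure meets all of them, so nothing further can be derived.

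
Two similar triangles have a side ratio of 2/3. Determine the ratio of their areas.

Area ratio = (side ratio)^2 = (2/3)^2 = 4:9.

4:9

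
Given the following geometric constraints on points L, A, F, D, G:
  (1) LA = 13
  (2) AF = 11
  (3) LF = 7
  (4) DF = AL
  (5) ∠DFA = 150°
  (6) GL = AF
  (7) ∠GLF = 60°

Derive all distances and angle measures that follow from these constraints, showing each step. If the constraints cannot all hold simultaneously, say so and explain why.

The constraints are consistent.

From the given relations:
  DF = AL = 13
  GL = AF = 11

Step 1: From AF = 11, FD = 13, and ∠AFD = 150°, by the law of cosines:
  AD² = AF² + FD² - 2·AF·FD·cos(150°) = 121 + 169 + 247.7 = 537.7
  AD ≈ 23.19

Step 2: From FL = 7, LG = 11, and ∠FLG = 60°, by the law of cosines:
  FG² = FL² + LG² - 2·FL·LG·cos(60°) = 49 + 121 - 77 = 93
  FG = √93

Step 3: From LA = 13, LF = 7, AF = 11, by the inverse law of cosines:
  cos(∠ALF) = (LA² + LF² - AF²) / (2·LA·LF)
  ∠ALF = 57.79°

Step 4: From AF = 11, AL = 13, FL = 7, by the inverse law of cosines:
  cos(∠FAL) = (AF² + AL² - FL²) / (2·AF·AL)
  ∠FAL = 32.58°

Step 5: From FA = 11, FL = 7, AL = 13, by the inverse law of cosines:
  cos(∠AFL) = (FA² + FL² - AL²) / (2·FA·FL)
  ∠AFL = 89.63°

Step 6: From AD = 23.19, AF = 11, DF = 13, by the inverse law of cosines:
  cos(∠DAF) = (AD² + AF² - DF²) / (2·AD·AF)
  ∠DAF = 16.28°

Step 7: From FG = √93, FL = 7, GL = 11, by the inverse law of cosines:
  cos(∠GFL) = (FG² + FL² - GL²) / (2·FG·FL)
  ∠GFL = 81.05°

Step 8: From DA = 23.19, DF = 13, AF = 11, by the inverse law of cosines:
  cos(∠ADF) = (DA² + DF² - AF²) / (2·DA·DF)
  ∠ADF = 13.72°

Step 9: From GF = √93, GL = 11, FL = 7, by the inverse law of cosines:
  cos(∠FGL) = (GF² + GL² - FL²) / (2·GF·GL)
  ∠FGL = 38.95°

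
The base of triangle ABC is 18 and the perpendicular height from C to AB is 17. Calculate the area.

Area = (1/2) * base * height
Area = (1/2) * 18 * 17
Area = 153

153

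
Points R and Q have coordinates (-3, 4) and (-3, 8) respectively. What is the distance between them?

d = sqrt((0)^2 + (4)^2) = sqrt(16) = 4

4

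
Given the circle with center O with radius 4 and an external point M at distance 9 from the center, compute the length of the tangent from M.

The tangent, radius, and line from the external point to the center form a right triangle.
The right angle is where the tangent meets the radius.
By the Pythagorean theorem: tangent² + 4² = 9²
tangent² = 81 - 16 = 65
tangent = sqrt(65)

sqrt(65)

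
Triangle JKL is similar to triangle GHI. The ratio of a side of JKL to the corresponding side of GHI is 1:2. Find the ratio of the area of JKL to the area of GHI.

Area scales with the square of linear dimensions. If every length is multiplied by 1/2, then the area is multiplied by (1/2)^2 = 1/4.
The area ratio is 1:4.

1:4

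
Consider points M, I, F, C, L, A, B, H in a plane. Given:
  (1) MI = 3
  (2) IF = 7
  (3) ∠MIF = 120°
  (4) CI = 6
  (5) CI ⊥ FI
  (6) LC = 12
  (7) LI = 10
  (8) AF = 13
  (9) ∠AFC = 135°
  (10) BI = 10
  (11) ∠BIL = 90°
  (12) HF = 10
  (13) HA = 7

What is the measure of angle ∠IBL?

Step 1: By the law of cosines on triangle BIL: BL² = 10² + 10² − 2·10·10·cos(90°) = 200, so BL = 10·√2.
Step 2: By the inverse law of cosines on triangle IBL: cos(∠IBL) = (10² + (10·√2)² − 10²) / (2·10·10·√2) = 200/282.84 = 0.7071, so ∠IBL = 45°.

Therefore, the measure of angle ∠IBL = 45°.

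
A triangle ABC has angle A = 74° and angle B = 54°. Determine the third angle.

By the triangle angle sum property, the three interior angles of any triangle add up to 180°.
We know angle A = 74° and angle B = 54°, so their sum is 128°.
Therefore angle C = 180° - 128° = 52°.

52 degrees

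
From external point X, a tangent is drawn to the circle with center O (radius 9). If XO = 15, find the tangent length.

tangent = √(d² - r²) = √(15² - 9²) = √(225 - 81) = √144 = 12

12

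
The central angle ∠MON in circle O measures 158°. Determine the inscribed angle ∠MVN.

By the inscribed angle theorem, the inscribed angle is half the central angle.
Inscribed angle = 158° / 2 = 79°

79°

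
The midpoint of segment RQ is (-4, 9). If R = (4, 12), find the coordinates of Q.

Using the midpoint formula: M = ((x1 + x2)/2, (y1 + y2)/2)
We know M = (-4, 9) and R = (4, 12)
For x: -4 = (4 + x2)/2, so x2 = 2*-4 - 4 = -12
For y: 9 = (12 + y2)/2, so y2 = 2*9 - 12 = 6
Q = (-12, 6)

(-12, 6)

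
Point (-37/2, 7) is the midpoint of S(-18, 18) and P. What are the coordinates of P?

Using the midpoint formula: M = ((x1 + x2)/2, (y1 + y2)/2)
We know M = (-37/2, 7) and S = (-18, 18)
For x: -37/2 = (-18 + x2)/2, so x2 = 2*-37/2 - -18 = -19
For y: 7 = (18 + y2)/2, so y2 = 2*7 - 18 = -4
P = (-19, -4)

(-19, -4)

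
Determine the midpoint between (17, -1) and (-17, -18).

M = ((x₁ + x₂)/2, (y₁ + y₂)/2)
= ((17 + -17)/2, (-1 + -18)/2)
= (0/2, -19/2) = (0, -19/2)

(0, -19/2)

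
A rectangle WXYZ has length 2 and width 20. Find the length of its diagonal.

A rectangle's diagonal splits it into two right triangles, with the diagonal as the hypotenuse.
By the Pythagorean theorem, d^2 = 2^2 + 20^2 = 404.
Therefore d = sqrt(404) = 2*sqrt(101).

2*sqrt(101)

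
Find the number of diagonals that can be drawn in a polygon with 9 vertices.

The number of diagonals in an n-gon is n(n - 3)/2.
For n = 9: 9(9 - 3)/2 = 9 × 6 / 2 = 27.

27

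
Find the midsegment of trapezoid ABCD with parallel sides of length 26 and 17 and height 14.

The midsegment (median) of a trapezoid connects the midpoints of the non-parallel sides.
Its length is the average of the two bases: (26 + 17) / 2 = 43/2.

43/2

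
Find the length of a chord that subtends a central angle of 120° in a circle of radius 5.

Chord length = 2r sin(θ/2)
= 2 × 5 × sin(120°/2)
= 2 × 5 × sin(60°)
= 5*sqrt(3)

5*sqrt(3)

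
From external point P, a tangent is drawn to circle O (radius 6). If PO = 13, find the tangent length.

tangent = √(d² - r²) = √(13² - 6²) = √(169 - 36) = √133 = sqrt(133)

sqrt(133)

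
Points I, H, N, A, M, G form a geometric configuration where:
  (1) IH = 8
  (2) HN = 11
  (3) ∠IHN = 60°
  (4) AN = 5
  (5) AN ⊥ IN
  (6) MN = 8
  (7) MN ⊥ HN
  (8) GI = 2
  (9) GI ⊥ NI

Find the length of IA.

Step 1: By the law of cosines on triangle NHI: NI² = 11² + 8² − 2·11·8·cos(60°) = 97, so NI = √97.
Step 2: By the law of cosines on triangle INA: IA² = √97² + 5² − 2·√97·5·cos(90°) = 122, so IA = √122.

Therefore, the length of IA = √122.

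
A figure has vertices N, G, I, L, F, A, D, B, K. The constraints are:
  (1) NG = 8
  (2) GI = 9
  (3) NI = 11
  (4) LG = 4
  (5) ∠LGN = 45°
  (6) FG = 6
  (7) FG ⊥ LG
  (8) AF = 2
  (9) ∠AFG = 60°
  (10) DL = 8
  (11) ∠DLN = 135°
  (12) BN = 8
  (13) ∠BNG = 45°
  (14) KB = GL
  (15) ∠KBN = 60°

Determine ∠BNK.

From the given relations: KB = GL = 4.
Step 1: By the law of cosines on triangle NBK: NK² = 8² + 4² − 2·8·4·cos(60°) = 48, so NK = 4·√3.
Step 2: By the inverse law of cosines on triangle BNK: cos(∠BNK) = (8² + (4·√3)² − 4²) / (2·8·4·√3) = 96/110.85 = 0.866, so ∠BNK = 30°.

Therefore, the measure of angle ∠BNK = 30°.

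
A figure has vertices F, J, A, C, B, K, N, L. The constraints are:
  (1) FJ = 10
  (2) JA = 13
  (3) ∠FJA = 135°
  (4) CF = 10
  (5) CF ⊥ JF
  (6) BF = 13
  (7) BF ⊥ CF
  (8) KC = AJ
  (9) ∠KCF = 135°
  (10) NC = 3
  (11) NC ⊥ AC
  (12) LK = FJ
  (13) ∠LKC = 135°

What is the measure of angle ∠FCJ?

Step 1: By the law of cosines on triangle CFJ: CJ² = 10² + 10² − 2·10·10·cos(90°) = 200, so CJ = 10·√2.
Step 2: By the inverse law of cosines on triangle FCJ: cos(∠FCJ) = (10² + (10·√2)² − 10²) / (2·10·10·√2) = 200/282.84 = 0.7071, so ∠FCJ = 45°.

Therefore, the measure of angle ∠FCJ = 45°.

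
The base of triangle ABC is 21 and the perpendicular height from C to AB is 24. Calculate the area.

Area = (1/2) * base * height
Area = (1/2) * 21 * 24
Area = 252

252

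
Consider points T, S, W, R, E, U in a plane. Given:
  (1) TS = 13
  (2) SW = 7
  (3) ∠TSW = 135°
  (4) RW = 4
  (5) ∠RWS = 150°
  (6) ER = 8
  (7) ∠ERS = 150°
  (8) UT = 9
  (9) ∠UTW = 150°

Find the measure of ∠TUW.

Step 1: By the law of cosines on triangle WST: WT² = 7² + 13² − 2·7·13·cos(135°) = 346.69, so WT ≈ 18.62.
Step 2: By the law of cosines on triangle UTW: UW² = 9² + 18.62² − 2·9·18.62·cos(150°) = 717.95, so UW ≈ 26.79.
Step 3: By the inverse law of cosines on triangle TUW: cos(∠TUW) = (9² + 26.79² − 18.62²) / (2·9·26.79) = 452.25/482.3 = 0.9377, so ∠TUW = 20.33°.

Therefore, the measure of angle ∠TUW = 20.33°.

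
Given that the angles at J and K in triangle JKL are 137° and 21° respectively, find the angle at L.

By the triangle angle sum property, the three interior angles of any triangle add up to 180°.
We know angle J = 137° and angle K = 21°, so their sum is 158°.
Therefore angle L = 180° - 158° = 22°.

22 degrees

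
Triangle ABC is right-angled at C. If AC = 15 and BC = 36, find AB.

By the Pythagorean theorem: AB^2 = AC^2 + BC^2
AB^2 = 15^2 + 36^2 = 225 + 1296 = 1521
AB = sqrt(1521) = 39

39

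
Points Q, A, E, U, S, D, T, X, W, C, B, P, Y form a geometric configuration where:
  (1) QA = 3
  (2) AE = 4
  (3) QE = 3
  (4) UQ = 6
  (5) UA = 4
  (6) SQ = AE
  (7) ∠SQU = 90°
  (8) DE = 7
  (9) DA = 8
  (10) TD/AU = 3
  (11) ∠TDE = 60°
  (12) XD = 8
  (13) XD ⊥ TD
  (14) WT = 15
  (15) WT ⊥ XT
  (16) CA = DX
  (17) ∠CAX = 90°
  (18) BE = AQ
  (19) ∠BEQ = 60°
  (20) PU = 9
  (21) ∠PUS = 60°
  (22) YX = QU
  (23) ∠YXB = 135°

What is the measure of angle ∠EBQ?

From the given relations: BE = AQ = 3.
Step 1: By the law of cosines on triangle BEQ: BQ² = 3² + 3² − 2·3·3·cos(60°) = 9, so BQ = 3.
Step 2: By the inverse law of cosines on triangle EBQ: cos(∠EBQ) = (3² + 3² − 3²) / (2·3·3) = 9/18 = 0.5, so ∠EBQ = 60°.

Therefore, the measure of angle ∠EBQ = 60°.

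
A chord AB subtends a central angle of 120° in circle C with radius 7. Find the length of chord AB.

Drop a perpendicular from the center to the chord, bisecting both the chord and the central angle.
Each half-chord = r sin(θ/2) = 7 sin(60°).
The full chord = 2 × 7 × sin(60°) = 7*sqrt(3).

7*sqrt(3)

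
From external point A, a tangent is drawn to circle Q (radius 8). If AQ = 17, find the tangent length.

Let T be the point of tangency. Then QT ⊥ AT (radius ⊥ tangent).
In right triangle QTA: QA² = QT² + AT²
17² = 8² + AT²
AT² = 225, AT = 15

15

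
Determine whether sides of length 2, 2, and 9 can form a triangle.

Check the triangle inequality: 2 + 2 = 4 ≤ 9.
Since the sum of two sides does not exceed the third, no triangle can be formed.

No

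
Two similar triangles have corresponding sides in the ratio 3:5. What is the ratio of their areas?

The ratio of areas of similar triangles equals the square of the side ratio.
Side ratio = 3:5
Area ratio = (3/5)^2 = 9/25 = 9:25

9:25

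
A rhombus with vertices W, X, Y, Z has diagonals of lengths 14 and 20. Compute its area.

Area = (14 * 20) / 2 = 280 / 2 = 140

140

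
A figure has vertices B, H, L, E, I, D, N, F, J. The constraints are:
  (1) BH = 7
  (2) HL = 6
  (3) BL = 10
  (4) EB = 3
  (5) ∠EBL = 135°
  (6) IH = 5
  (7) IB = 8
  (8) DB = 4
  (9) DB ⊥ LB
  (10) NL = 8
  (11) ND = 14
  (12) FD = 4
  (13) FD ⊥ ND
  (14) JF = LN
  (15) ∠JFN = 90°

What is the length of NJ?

From the given relations: JF = LN = 8.
Step 1: By the law of cosines on triangle FDN: FN² = 4² + 14² − 2·4·14·cos(90°) = 212, so FN = 2·√53.
Step 2: By the law of cosines on triangle NFJ: NJ² = (2·√53)² + 8² − 2·2·√53·8·cos(90°) = 276, so NJ = 2·√69.

Therefore, the length of NJ = 2·√69.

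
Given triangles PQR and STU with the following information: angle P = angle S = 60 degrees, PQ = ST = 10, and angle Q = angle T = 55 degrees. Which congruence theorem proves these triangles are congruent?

The given information matches ASA: Two pairs of corresponding angles and the included side are equal (Angle-Side-Angle).

ASA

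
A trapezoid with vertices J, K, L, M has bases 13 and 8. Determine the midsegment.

midsegment = (13 + 8) / 2 = 21 / 2 = 21/2

21/2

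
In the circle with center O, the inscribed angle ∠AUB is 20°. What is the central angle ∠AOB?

The inscribed angle theorem states that a central angle is always twice any inscribed angle that subtends the same arc.
Since the inscribed angle is 20°, the central angle = 2 × 20° = 40°.

40°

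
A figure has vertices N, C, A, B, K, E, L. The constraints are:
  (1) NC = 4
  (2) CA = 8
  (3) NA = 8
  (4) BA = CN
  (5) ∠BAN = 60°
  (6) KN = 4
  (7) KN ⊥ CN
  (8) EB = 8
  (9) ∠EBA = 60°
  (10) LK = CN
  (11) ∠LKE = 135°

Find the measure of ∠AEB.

From the given relations: BA = CN = 4.
Step 1: By the law of cosines on triangle EBA: EA² = 8² + 4² − 2·8·4·cos(60°) = 48, so EA = 4·√3.
Step 2: By the inverse law of cosines on triangle AEB: cos(∠AEB) = ((4·√3)² + 8² − 4²) / (2·4·√3·8) = 96/110.85 = 0.866, so ∠AEB = 30°.

Therefore, the measure of angle ∠AEB = 30°.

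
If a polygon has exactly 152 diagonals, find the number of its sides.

Using d = n(n - 3)/2, we solve 152 = n(n - 3)/2.
So n(n - 3) = 304.
Testing n = 19: 19 * 16 = 304 = 304. Correct.
The polygon has 19 sides.

19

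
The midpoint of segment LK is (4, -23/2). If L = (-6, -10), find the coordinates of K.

Using the midpoint formula: M = ((x1 + x2)/2, (y1 + y2)/2)
We know M = (4, -23/2) and L = (-6, -10)
For x: 4 = (-6 + x2)/2, so x2 = 2*4 - -6 = 14
For y: -23/2 = (-10 + y2)/2, so y2 = 2*-23/2 - -10 = -13
K = (14, -13)

(14, -13)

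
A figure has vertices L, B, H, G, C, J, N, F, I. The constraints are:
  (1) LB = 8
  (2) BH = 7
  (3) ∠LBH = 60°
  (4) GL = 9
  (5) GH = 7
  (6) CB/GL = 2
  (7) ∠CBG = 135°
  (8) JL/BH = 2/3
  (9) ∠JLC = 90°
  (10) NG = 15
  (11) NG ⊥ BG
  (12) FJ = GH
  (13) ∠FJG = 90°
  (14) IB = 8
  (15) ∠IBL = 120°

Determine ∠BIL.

Step 1: By the law of cosines on triangle IBL: IL² = 8² + 8² − 2·8·8·cos(120°) = 192, so IL = 8·√3.
Step 2: By the inverse law of cosines on triangle BIL: cos(∠BIL) = (8² + (8·√3)² − 8²) / (2·8·8·√3) = 192/221.7 = 0.866, so ∠BIL = 30°.

Therefore, the measure of angle ∠BIL = 30°.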